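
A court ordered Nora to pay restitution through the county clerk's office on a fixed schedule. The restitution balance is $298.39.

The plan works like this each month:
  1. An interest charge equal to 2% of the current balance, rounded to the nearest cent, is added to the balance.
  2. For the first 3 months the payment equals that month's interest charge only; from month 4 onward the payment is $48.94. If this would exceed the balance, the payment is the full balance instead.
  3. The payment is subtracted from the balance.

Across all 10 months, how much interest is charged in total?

$41.04

# | Opening | Interest | Payment | End bal
1 | $298.39 | $5.97 | $5.97 | $298.39
2 | $298.39 | $5.97 | $5.97 | $298.39
3 | $298.39 | $5.97 | $5.97 | $298.39
4 | $298.39 | $5.97 | $48.94 | $255.42
5 | $255.42 | $5.11 | $48.94 | $211.59
6 | $211.59 | $4.23 | $48.94 | $166.88
7 | $166.88 | $3.34 | $48.94 | $121.28
8 | $121.28 | $2.43 | $48.94 | $74.77
9 | $74.77 | $1.50 | $48.94 | $27.33
10 | $27.33 | $0.55 | $27.88 | $0.00
Total interest: $5.97 + $5.97 + $5.97 + $5.97 + $5.11 + $4.23 + $3.34 + $2.43 + $1.50 + $0.55 = $41.04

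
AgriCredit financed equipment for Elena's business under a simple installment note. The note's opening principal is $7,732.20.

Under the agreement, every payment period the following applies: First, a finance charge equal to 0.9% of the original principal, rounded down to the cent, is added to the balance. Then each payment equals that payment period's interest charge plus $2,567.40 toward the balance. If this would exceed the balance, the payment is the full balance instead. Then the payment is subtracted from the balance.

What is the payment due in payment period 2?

$2,636.98

Payment period 1: $7,732.20 +$69.58 interest = $7,801.78; pay $2,636.98 → $5,164.80
Payment period 2: $5,164.80 +$69.58 interest = $5,234.38; pay $2,636.98 → $2,597.40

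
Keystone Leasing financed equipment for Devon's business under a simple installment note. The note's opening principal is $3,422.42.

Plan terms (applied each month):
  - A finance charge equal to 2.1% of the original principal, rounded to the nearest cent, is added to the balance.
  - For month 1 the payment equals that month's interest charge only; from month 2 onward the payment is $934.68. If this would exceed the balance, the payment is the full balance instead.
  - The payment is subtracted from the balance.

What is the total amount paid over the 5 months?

Month 1: $3,422.42 +$71.87 interest = $3,494.29; pay $71.87 → $3,422.42
Month 2: $3,422.42 +$71.87 interest = $3,494.29; pay $934.68 → $2,559.61
Month 3: $2,559.61 +$71.87 interest = $2,631.48; pay $934.68 → $1,696.80
Month 4: $1,696.80 +$71.87 interest = $1,768.67; pay $934.68 → $833.99
Month 5: $833.99 +$71.87 interest = $905.86; pay $905.86 → $0.00
Total paid: $3,781.77

$3,781.77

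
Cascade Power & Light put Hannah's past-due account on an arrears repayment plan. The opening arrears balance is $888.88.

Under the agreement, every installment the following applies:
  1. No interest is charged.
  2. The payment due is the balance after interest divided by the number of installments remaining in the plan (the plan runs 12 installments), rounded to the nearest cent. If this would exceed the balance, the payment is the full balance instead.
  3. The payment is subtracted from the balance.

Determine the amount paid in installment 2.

Installment 1: opening $888.88; payment $74.07; balance $814.81
Installment 2: opening $814.81; payment $74.07; balance $740.74

$74.07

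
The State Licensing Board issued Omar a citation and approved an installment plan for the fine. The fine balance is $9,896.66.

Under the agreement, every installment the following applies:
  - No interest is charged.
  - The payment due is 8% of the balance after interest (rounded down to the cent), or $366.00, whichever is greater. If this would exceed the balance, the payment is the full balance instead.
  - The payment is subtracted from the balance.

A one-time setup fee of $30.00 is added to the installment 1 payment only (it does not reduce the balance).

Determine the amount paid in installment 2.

# | Opening | Payment | Fee | End bal
1 | $9,896.66 | $791.73 | $30.00 | $9,104.93
2 | $9,104.93 | $728.39 | — | $8,376.54

$728.39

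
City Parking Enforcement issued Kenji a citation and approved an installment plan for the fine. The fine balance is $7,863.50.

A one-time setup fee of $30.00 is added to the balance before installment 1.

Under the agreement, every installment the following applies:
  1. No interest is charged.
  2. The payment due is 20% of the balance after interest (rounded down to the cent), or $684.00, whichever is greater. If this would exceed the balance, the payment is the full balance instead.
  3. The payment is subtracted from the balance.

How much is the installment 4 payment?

$808.29

Installment 1: $7,893.50 − $1,578.70 → $6,314.80
Installment 2: $6,314.80 − $1,262.96 → $5,051.84
Installment 3: $5,051.84 − $1,010.36 → $4,041.48
Installment 4: $4,041.48 − $808.29 → $3,233.19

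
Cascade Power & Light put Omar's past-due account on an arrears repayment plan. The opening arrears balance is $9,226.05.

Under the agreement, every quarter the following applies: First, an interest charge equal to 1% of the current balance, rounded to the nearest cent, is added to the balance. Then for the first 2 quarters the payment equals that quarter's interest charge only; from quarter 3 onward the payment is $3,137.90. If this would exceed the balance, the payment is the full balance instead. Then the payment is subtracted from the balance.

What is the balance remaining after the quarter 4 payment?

$3,104.31

Quarter 1: $9,226.05 +$92.26 interest = $9,318.31; pay $92.26 → $9,226.05
Quarter 2: $9,226.05 +$92.26 interest = $9,318.31; pay $92.26 → $9,226.05
Quarter 3: $9,226.05 +$92.26 interest = $9,318.31; pay $3,137.90 → $6,180.41
Quarter 4: $6,180.41 +$61.80 interest = $6,242.21; pay $3,137.90 → $3,104.31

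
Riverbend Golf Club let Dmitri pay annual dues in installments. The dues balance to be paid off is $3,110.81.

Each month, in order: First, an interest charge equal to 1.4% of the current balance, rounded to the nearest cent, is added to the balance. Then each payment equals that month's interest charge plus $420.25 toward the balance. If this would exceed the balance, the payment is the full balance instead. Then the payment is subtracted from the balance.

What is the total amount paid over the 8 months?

$3,294.48

Month 1: $3,110.81 +$43.55 interest = $3,154.36; pay $463.80 → $2,690.56
Month 2: $2,690.56 +$37.67 interest = $2,728.23; pay $457.92 → $2,270.31
Month 3: $2,270.31 +$31.78 interest = $2,302.09; pay $452.03 → $1,850.06
Month 4: $1,850.06 +$25.90 interest = $1,875.96; pay $446.15 → $1,429.81
Month 5: $1,429.81 +$20.02 interest = $1,449.83; pay $440.27 → $1,009.56
Month 6: $1,009.56 +$14.13 interest = $1,023.69; pay $434.38 → $589.31
Month 7: $589.31 +$8.25 interest = $597.56; pay $428.50 → $169.06
Month 8: $169.06 +$2.37 interest = $171.43; pay $171.43 → $0.00
Total paid: $3,294.48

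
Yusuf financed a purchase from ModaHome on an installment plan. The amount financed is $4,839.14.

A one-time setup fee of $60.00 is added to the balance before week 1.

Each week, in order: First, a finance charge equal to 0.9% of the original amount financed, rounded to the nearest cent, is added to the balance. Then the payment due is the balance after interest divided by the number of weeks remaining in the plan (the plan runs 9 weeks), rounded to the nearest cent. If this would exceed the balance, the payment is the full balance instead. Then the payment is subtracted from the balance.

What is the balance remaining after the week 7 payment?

# | Opening | Interest | Payment | End bal
1 | $4,899.14 | $43.55 | $549.19 | $4,393.50
2 | $4,393.50 | $43.55 | $554.63 | $3,882.42
3 | $3,882.42 | $43.55 | $560.85 | $3,365.12
4 | $3,365.12 | $43.55 | $568.11 | $2,840.56
5 | $2,840.56 | $43.55 | $576.82 | $2,307.29
6 | $2,307.29 | $43.55 | $587.71 | $1,763.13
7 | $1,763.13 | $43.55 | $602.23 | $1,204.45

$1,204.45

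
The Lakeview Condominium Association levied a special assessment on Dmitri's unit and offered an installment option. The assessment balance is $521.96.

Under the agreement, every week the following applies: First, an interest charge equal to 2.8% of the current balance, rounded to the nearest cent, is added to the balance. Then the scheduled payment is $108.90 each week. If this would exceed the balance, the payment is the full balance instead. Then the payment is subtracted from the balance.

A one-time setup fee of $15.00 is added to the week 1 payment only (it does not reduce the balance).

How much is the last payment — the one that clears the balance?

Week 1: $521.96 +$14.61 interest = $536.57; pay $108.90 (+ $15.00 fee) → $427.67
Week 2: $427.67 +$11.97 interest = $439.64; pay $108.90 → $330.74
Week 3: $330.74 +$9.26 interest = $340.00; pay $108.90 → $231.10
Week 4: $231.10 +$6.47 interest = $237.57; pay $108.90 → $128.67
Week 5: $128.67 +$3.60 interest = $132.27; pay $108.90 → $23.37
Week 6: $23.37 +$0.65 interest = $24.02; pay $24.02 → $0.00

$24.02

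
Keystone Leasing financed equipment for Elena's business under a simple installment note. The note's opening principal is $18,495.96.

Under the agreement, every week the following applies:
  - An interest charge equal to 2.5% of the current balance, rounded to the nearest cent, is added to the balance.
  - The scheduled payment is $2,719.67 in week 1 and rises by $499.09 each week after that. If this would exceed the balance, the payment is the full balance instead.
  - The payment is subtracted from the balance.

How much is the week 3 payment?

$3,717.85

Week 1: $18,495.96 +$462.40 interest = $18,958.36; pay $2,719.67 → $16,238.69
Week 2: $16,238.69 +$405.97 interest = $16,644.66; pay $3,218.76 → $13,425.90
Week 3: $13,425.90 +$335.65 interest = $13,761.55; pay $3,717.85 → $10,043.70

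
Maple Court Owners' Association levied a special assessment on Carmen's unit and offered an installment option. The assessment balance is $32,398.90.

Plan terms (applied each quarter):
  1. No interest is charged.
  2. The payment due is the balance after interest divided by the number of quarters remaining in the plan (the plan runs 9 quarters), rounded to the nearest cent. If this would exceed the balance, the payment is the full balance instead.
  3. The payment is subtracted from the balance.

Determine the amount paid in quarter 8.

$3,599.88

Quarter 1: $32,398.90 − $3,599.88 → $28,799.02
Quarter 2: $28,799.02 − $3,599.88 → $25,199.14
Quarter 3: $25,199.14 − $3,599.88 → $21,599.26
Quarter 4: $21,599.26 − $3,599.88 → $17,999.38
Quarter 5: $17,999.38 − $3,599.88 → $14,399.50
Quarter 6: $14,399.50 − $3,599.88 → $10,799.62
Quarter 7: $10,799.62 − $3,599.87 → $7,199.75
Quarter 8: $7,199.75 − $3,599.88 → $3,599.87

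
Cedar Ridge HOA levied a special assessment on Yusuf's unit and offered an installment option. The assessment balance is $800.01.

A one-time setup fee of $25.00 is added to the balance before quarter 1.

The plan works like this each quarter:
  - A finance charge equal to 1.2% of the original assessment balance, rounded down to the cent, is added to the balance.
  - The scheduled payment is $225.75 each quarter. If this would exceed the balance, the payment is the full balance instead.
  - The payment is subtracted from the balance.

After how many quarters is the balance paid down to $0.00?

4

# | Opening | Interest | Payment | End bal
1 | $825.01 | $9.60 | $225.75 | $608.86
2 | $608.86 | $9.60 | $225.75 | $392.71
3 | $392.71 | $9.60 | $225.75 | $176.56
4 | $176.56 | $9.60 | $186.16 | $0.00
Balance reaches $0.00 in quarter 4.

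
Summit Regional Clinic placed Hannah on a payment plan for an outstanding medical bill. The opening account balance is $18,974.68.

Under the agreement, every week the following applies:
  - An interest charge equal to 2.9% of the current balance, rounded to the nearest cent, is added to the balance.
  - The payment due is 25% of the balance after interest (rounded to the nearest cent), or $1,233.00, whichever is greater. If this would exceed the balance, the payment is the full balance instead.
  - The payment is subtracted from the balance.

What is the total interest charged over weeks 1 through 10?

$2,168.40

# | Opening | Interest | Payment | End bal
1 | $18,974.68 | $550.27 | $4,881.24 | $14,643.71
2 | $14,643.71 | $424.67 | $3,767.10 | $11,301.28
3 | $11,301.28 | $327.74 | $2,907.26 | $8,721.76
4 | $8,721.76 | $252.93 | $2,243.67 | $6,731.02
5 | $6,731.02 | $195.20 | $1,731.56 | $5,194.66
6 | $5,194.66 | $150.65 | $1,336.33 | $4,008.98
7 | $4,008.98 | $116.26 | $1,233.00 | $2,892.24
8 | $2,892.24 | $83.87 | $1,233.00 | $1,743.11
9 | $1,743.11 | $50.55 | $1,233.00 | $560.66
10 | $560.66 | $16.26 | $576.92 | $0.00
Total interest: $550.27 + $424.67 + $327.74 + $252.93 + $195.20 + $150.65 + $116.26 + $83.87 + $50.55 + $16.26 = $2,168.40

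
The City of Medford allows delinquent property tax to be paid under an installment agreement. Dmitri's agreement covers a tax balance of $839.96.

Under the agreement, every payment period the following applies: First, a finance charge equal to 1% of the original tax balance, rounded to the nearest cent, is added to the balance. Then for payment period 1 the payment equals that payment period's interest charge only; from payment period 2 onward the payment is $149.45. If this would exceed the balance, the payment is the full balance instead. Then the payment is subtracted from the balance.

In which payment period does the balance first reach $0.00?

Payment period 1: opening $839.96; interest $8.40 → $848.36; payment $8.40; balance $839.96
Payment period 2: opening $839.96; interest $8.40 → $848.36; payment $149.45; balance $698.91
Payment period 3: opening $698.91; interest $8.40 → $707.31; payment $149.45; balance $557.86
Payment period 4: opening $557.86; interest $8.40 → $566.26; payment $149.45; balance $416.81
Payment period 5: opening $416.81; interest $8.40 → $425.21; payment $149.45; balance $275.76
Payment period 6: opening $275.76; interest $8.40 → $284.16; payment $149.45; balance $134.71
Payment period 7: opening $134.71; interest $8.40 → $143.11; payment $143.11; balance $0.00
Balance reaches $0.00 in payment period 7.

7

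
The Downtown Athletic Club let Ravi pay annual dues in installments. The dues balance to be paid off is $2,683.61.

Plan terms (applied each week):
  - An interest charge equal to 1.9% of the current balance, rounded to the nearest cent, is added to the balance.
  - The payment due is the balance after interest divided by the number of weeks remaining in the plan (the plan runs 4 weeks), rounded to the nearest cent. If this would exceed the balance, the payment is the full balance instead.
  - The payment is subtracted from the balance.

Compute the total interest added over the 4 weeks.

Week 1: $2,683.61 +$50.99 interest = $2,734.60; pay $683.65 → $2,050.95
Week 2: $2,050.95 +$38.97 interest = $2,089.92; pay $696.64 → $1,393.28
Week 3: $1,393.28 +$26.47 interest = $1,419.75; pay $709.88 → $709.87
Week 4: $709.87 +$13.49 interest = $723.36; pay $723.36 → $0.00
Total interest: $50.99 + $38.97 + $26.47 + $13.49 = $129.92

$129.92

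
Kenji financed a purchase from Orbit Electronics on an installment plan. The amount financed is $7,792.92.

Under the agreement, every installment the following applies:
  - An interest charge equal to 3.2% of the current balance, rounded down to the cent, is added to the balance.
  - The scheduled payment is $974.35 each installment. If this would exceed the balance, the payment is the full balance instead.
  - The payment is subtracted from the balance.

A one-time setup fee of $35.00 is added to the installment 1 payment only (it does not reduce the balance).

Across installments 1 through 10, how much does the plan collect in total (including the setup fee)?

Installment 1: opening $7,792.92; interest $249.37 → $8,042.29; payment $974.35 (+ $35.00 fee); balance $7,067.94
Installment 2: opening $7,067.94; interest $226.17 → $7,294.11; payment $974.35; balance $6,319.76
Installment 3: opening $6,319.76; interest $202.23 → $6,521.99; payment $974.35; balance $5,547.64
Installment 4: opening $5,547.64; interest $177.52 → $5,725.16; payment $974.35; balance $4,750.81
Installment 5: opening $4,750.81; interest $152.02 → $4,902.83; payment $974.35; balance $3,928.48
Installment 6: opening $3,928.48; interest $125.71 → $4,054.19; payment $974.35; balance $3,079.84
Installment 7: opening $3,079.84; interest $98.55 → $3,178.39; payment $974.35; balance $2,204.04
Installment 8: opening $2,204.04; interest $70.52 → $2,274.56; payment $974.35; balance $1,300.21
Installment 9: opening $1,300.21; interest $41.60 → $1,341.81; payment $974.35; balance $367.46
Installment 10: opening $367.46; interest $11.75 → $379.21; payment $379.21; balance $0.00
Total paid: $9,183.36

$9,183.36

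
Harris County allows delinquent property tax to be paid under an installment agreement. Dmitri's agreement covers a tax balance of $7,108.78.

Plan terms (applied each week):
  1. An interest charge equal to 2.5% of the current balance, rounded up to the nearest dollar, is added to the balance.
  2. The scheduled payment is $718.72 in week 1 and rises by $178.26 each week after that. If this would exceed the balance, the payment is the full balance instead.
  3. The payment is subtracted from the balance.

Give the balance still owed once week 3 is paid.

Week 1: $7,108.78 +$178.00 interest = $7,286.78; pay $718.72 → $6,568.06
Week 2: $6,568.06 +$165.00 interest = $6,733.06; pay $896.98 → $5,836.08
Week 3: $5,836.08 +$146.00 interest = $5,982.08; pay $1,075.24 → $4,906.84

$4,906.84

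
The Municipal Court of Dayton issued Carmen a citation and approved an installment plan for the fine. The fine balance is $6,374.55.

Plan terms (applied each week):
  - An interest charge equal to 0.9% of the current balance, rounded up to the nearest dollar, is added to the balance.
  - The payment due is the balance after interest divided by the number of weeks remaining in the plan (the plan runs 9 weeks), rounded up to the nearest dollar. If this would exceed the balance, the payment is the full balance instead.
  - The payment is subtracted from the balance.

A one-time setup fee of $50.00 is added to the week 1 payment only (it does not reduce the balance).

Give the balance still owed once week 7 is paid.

$1,508.55

Week 1: $6,374.55 +$58.00 interest = $6,432.55; pay $715.00 (+ $50.00 fee) → $5,717.55
Week 2: $5,717.55 +$52.00 interest = $5,769.55; pay $722.00 → $5,047.55
Week 3: $5,047.55 +$46.00 interest = $5,093.55; pay $728.00 → $4,365.55
Week 4: $4,365.55 +$40.00 interest = $4,405.55; pay $735.00 → $3,670.55
Week 5: $3,670.55 +$34.00 interest = $3,704.55; pay $741.00 → $2,963.55
Week 6: $2,963.55 +$27.00 interest = $2,990.55; pay $748.00 → $2,242.55
Week 7: $2,242.55 +$21.00 interest = $2,263.55; pay $755.00 → $1,508.55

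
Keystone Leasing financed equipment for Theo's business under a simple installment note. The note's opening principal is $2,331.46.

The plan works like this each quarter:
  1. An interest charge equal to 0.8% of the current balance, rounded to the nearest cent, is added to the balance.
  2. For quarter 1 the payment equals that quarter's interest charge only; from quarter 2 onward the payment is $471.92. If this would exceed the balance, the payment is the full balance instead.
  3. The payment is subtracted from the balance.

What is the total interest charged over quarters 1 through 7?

$75.59

Quarter 1: $2,331.46 +$18.65 interest = $2,350.11; pay $18.65 → $2,331.46
Quarter 2: $2,331.46 +$18.65 interest = $2,350.11; pay $471.92 → $1,878.19
Quarter 3: $1,878.19 +$15.03 interest = $1,893.22; pay $471.92 → $1,421.30
Quarter 4: $1,421.30 +$11.37 interest = $1,432.67; pay $471.92 → $960.75
Quarter 5: $960.75 +$7.69 interest = $968.44; pay $471.92 → $496.52
Quarter 6: $496.52 +$3.97 interest = $500.49; pay $471.92 → $28.57
Quarter 7: $28.57 +$0.23 interest = $28.80; pay $28.80 → $0.00
Total interest: $18.65 + $18.65 + $15.03 + $11.37 + $7.69 + $3.97 + $0.23 = $75.59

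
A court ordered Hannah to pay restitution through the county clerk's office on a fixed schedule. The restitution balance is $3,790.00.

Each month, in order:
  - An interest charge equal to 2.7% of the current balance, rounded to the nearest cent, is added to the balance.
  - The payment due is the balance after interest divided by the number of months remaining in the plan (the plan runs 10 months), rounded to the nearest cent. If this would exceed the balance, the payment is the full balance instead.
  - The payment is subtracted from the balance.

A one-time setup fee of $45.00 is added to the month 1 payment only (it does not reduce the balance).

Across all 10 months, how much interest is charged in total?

$610.96

Month 1: opening $3,790.00; interest $102.33 → $3,892.33; payment $389.23 (+ $45.00 fee); balance $3,503.10
Month 2: opening $3,503.10; interest $94.58 → $3,597.68; payment $399.74; balance $3,197.94
Month 3: opening $3,197.94; interest $86.34 → $3,284.28; payment $410.54; balance $2,873.74
Month 4: opening $2,873.74; interest $77.59 → $2,951.33; payment $421.62; balance $2,529.71
Month 5: opening $2,529.71; interest $68.30 → $2,598.01; payment $433.00; balance $2,165.01
Month 6: opening $2,165.01; interest $58.46 → $2,223.47; payment $444.69; balance $1,778.78
Month 7: opening $1,778.78; interest $48.03 → $1,826.81; payment $456.70; balance $1,370.11
Month 8: opening $1,370.11; interest $36.99 → $1,407.10; payment $469.03; balance $938.07
Month 9: opening $938.07; interest $25.33 → $963.40; payment $481.70; balance $481.70
Month 10: opening $481.70; interest $13.01 → $494.71; payment $494.71; balance $0.00
Total interest: $102.33 + $94.58 + $86.34 + $77.59 + $68.30 + $58.46 + $48.03 + $36.99 + $25.33 + $13.01 = $610.96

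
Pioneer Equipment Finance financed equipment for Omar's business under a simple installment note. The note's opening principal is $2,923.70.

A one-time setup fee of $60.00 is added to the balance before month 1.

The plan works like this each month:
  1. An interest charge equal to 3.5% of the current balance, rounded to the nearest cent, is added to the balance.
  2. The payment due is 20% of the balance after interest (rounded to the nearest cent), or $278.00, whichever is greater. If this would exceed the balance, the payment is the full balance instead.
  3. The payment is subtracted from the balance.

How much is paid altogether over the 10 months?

$3,471.74

# | Opening | Interest | Payment | End bal
1 | $2,983.70 | $104.43 | $617.63 | $2,470.50
2 | $2,470.50 | $86.47 | $511.39 | $2,045.58
3 | $2,045.58 | $71.60 | $423.44 | $1,693.74
4 | $1,693.74 | $59.28 | $350.60 | $1,402.42
5 | $1,402.42 | $49.08 | $290.30 | $1,161.20
6 | $1,161.20 | $40.64 | $278.00 | $923.84
7 | $923.84 | $32.33 | $278.00 | $678.17
8 | $678.17 | $23.74 | $278.00 | $423.91
9 | $423.91 | $14.84 | $278.00 | $160.75
10 | $160.75 | $5.63 | $166.38 | $0.00
Total paid: $3,471.74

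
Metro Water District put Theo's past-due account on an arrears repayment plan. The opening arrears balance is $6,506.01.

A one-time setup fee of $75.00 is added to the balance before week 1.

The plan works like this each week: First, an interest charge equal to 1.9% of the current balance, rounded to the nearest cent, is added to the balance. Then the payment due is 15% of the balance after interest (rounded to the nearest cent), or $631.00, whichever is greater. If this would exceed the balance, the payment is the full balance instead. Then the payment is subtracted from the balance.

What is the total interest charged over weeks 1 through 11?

Week 1: opening $6,581.01; interest $125.04 → $6,706.05; payment $1,005.91; balance $5,700.14
Week 2: opening $5,700.14; interest $108.30 → $5,808.44; payment $871.27; balance $4,937.17
Week 3: opening $4,937.17; interest $93.81 → $5,030.98; payment $754.65; balance $4,276.33
Week 4: opening $4,276.33; interest $81.25 → $4,357.58; payment $653.64; balance $3,703.94
Week 5: opening $3,703.94; interest $70.37 → $3,774.31; payment $631.00; balance $3,143.31
Week 6: opening $3,143.31; interest $59.72 → $3,203.03; payment $631.00; balance $2,572.03
Week 7: opening $2,572.03; interest $48.87 → $2,620.90; payment $631.00; balance $1,989.90
Week 8: opening $1,989.90; interest $37.81 → $2,027.71; payment $631.00; balance $1,396.71
Week 9: opening $1,396.71; interest $26.54 → $1,423.25; payment $631.00; balance $792.25
Week 10: opening $792.25; interest $15.05 → $807.30; payment $631.00; balance $176.30
Week 11: opening $176.30; interest $3.35 → $179.65; payment $179.65; balance $0.00
Total interest: $125.04 + $108.30 + $93.81 + $81.25 + $70.37 + $59.72 + $48.87 + $37.81 + $26.54 + $15.05 + $3.35 = $670.11

$670.11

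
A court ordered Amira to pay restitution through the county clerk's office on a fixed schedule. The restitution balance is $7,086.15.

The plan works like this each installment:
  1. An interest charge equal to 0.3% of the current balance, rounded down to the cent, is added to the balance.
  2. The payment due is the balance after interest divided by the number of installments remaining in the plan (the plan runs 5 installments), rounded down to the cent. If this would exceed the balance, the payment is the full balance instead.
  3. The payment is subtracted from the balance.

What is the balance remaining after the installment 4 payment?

$1,434.31

Installment 1: opening $7,086.15; interest $21.25 → $7,107.40; payment $1,421.48; balance $5,685.92
Installment 2: opening $5,685.92; interest $17.05 → $5,702.97; payment $1,425.74; balance $4,277.23
Installment 3: opening $4,277.23; interest $12.83 → $4,290.06; payment $1,430.02; balance $2,860.04
Installment 4: opening $2,860.04; interest $8.58 → $2,868.62; payment $1,434.31; balance $1,434.31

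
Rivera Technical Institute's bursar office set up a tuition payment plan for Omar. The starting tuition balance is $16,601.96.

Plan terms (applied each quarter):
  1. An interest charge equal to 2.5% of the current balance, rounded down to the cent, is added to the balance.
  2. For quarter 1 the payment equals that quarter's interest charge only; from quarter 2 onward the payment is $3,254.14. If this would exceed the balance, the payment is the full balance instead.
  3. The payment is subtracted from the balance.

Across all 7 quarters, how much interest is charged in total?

Quarter 1: opening $16,601.96; interest $415.04 → $17,017.00; payment $415.04; balance $16,601.96
Quarter 2: opening $16,601.96; interest $415.04 → $17,017.00; payment $3,254.14; balance $13,762.86
Quarter 3: opening $13,762.86; interest $344.07 → $14,106.93; payment $3,254.14; balance $10,852.79
Quarter 4: opening $10,852.79; interest $271.31 → $11,124.10; payment $3,254.14; balance $7,869.96
Quarter 5: opening $7,869.96; interest $196.74 → $8,066.70; payment $3,254.14; balance $4,812.56
Quarter 6: opening $4,812.56; interest $120.31 → $4,932.87; payment $3,254.14; balance $1,678.73
Quarter 7: opening $1,678.73; interest $41.96 → $1,720.69; payment $1,720.69; balance $0.00
Total interest: $415.04 + $415.04 + $344.07 + $271.31 + $196.74 + $120.31 + $41.96 = $1,804.47

$1,804.47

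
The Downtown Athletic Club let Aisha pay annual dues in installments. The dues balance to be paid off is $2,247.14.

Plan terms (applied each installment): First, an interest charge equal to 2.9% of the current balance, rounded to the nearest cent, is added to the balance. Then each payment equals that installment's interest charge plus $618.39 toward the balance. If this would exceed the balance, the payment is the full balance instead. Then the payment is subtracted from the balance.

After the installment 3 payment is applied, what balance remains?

Installment 1: opening $2,247.14; interest $65.17 → $2,312.31; payment $683.56; balance $1,628.75
Installment 2: opening $1,628.75; interest $47.23 → $1,675.98; payment $665.62; balance $1,010.36
Installment 3: opening $1,010.36; interest $29.30 → $1,039.66; payment $647.69; balance $391.97

$391.97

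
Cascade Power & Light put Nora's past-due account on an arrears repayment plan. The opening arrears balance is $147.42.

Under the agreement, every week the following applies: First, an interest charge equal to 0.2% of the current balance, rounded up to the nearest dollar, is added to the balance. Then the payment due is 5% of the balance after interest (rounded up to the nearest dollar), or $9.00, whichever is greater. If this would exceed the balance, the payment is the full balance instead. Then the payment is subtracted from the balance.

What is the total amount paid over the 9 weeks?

$81.00

Week 1: $147.42 +$1.00 interest = $148.42; pay $9.00 → $139.42
Week 2: $139.42 +$1.00 interest = $140.42; pay $9.00 → $131.42
Week 3: $131.42 +$1.00 interest = $132.42; pay $9.00 → $123.42
Week 4: $123.42 +$1.00 interest = $124.42; pay $9.00 → $115.42
Week 5: $115.42 +$1.00 interest = $116.42; pay $9.00 → $107.42
Week 6: $107.42 +$1.00 interest = $108.42; pay $9.00 → $99.42
Week 7: $99.42 +$1.00 interest = $100.42; pay $9.00 → $91.42
Week 8: $91.42 +$1.00 interest = $92.42; pay $9.00 → $83.42
Week 9: $83.42 +$1.00 interest = $84.42; pay $9.00 → $75.42
Total paid: $81.00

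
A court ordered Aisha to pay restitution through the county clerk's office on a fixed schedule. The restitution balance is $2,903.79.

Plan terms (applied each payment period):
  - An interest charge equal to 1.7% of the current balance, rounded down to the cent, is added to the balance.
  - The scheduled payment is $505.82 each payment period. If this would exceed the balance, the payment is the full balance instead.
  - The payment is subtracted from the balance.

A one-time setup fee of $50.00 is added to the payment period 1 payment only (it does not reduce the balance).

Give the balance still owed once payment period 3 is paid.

Payment period 1: opening $2,903.79; interest $49.36 → $2,953.15; payment $505.82 (+ $50.00 fee); balance $2,447.33
Payment period 2: opening $2,447.33; interest $41.60 → $2,488.93; payment $505.82; balance $1,983.11
Payment period 3: opening $1,983.11; interest $33.71 → $2,016.82; payment $505.82; balance $1,511.00

$1,511.00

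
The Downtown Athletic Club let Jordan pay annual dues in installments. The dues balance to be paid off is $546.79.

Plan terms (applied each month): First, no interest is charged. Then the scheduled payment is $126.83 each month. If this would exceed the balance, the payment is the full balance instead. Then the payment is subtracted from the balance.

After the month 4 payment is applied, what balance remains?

# | Opening | Payment | End bal
1 | $546.79 | $126.83 | $419.96
2 | $419.96 | $126.83 | $293.13
3 | $293.13 | $126.83 | $166.30
4 | $166.30 | $126.83 | $39.47

$39.47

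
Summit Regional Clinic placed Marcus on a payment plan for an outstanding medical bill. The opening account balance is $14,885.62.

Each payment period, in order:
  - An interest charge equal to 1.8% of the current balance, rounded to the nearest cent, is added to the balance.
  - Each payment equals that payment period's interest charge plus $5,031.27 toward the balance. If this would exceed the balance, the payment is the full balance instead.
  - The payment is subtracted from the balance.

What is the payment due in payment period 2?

Payment period 1: $14,885.62 +$267.94 interest = $15,153.56; pay $5,299.21 → $9,854.35
Payment period 2: $9,854.35 +$177.38 interest = $10,031.73; pay $5,208.65 → $4,823.08

$5,208.65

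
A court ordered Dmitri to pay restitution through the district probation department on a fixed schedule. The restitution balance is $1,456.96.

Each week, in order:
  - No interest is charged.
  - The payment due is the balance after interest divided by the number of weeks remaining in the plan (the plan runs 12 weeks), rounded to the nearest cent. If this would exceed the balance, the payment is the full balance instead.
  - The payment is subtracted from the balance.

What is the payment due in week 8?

Week 1: opening $1,456.96; payment $121.41; balance $1,335.55
Week 2: opening $1,335.55; payment $121.41; balance $1,214.14
Week 3: opening $1,214.14; payment $121.41; balance $1,092.73
Week 4: opening $1,092.73; payment $121.41; balance $971.32
Week 5: opening $971.32; payment $121.42; balance $849.90
Week 6: opening $849.90; payment $121.41; balance $728.49
Week 7: opening $728.49; payment $121.42; balance $607.07
Week 8: opening $607.07; payment $121.41; balance $485.66

$121.41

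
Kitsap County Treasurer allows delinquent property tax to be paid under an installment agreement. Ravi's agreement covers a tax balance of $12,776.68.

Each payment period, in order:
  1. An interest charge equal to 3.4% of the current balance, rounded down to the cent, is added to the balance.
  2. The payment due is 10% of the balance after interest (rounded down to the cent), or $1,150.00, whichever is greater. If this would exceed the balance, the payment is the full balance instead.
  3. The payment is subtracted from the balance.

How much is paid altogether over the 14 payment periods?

Payment period 1: $12,776.68 +$434.40 interest = $13,211.08; pay $1,321.10 → $11,889.98
Payment period 2: $11,889.98 +$404.25 interest = $12,294.23; pay $1,229.42 → $11,064.81
Payment period 3: $11,064.81 +$376.20 interest = $11,441.01; pay $1,150.00 → $10,291.01
Payment period 4: $10,291.01 +$349.89 interest = $10,640.90; pay $1,150.00 → $9,490.90
Payment period 5: $9,490.90 +$322.69 interest = $9,813.59; pay $1,150.00 → $8,663.59
Payment period 6: $8,663.59 +$294.56 interest = $8,958.15; pay $1,150.00 → $7,808.15
Payment period 7: $7,808.15 +$265.47 interest = $8,073.62; pay $1,150.00 → $6,923.62
Payment period 8: $6,923.62 +$235.40 interest = $7,159.02; pay $1,150.00 → $6,009.02
Payment period 9: $6,009.02 +$204.30 interest = $6,213.32; pay $1,150.00 → $5,063.32
Payment period 10: $5,063.32 +$172.15 interest = $5,235.47; pay $1,150.00 → $4,085.47
Payment period 11: $4,085.47 +$138.90 interest = $4,224.37; pay $1,150.00 → $3,074.37
Payment period 12: $3,074.37 +$104.52 interest = $3,178.89; pay $1,150.00 → $2,028.89
Payment period 13: $2,028.89 +$68.98 interest = $2,097.87; pay $1,150.00 → $947.87
Payment period 14: $947.87 +$32.22 interest = $980.09; pay $980.09 → $0.00
Total paid: $16,180.61

$16,180.61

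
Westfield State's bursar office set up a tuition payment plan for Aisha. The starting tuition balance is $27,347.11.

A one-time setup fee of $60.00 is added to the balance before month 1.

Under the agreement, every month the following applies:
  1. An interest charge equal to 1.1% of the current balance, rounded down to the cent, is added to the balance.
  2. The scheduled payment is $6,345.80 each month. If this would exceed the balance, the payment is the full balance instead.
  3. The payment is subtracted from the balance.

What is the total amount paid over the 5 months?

$28,242.25

Month 1: opening $27,407.11; interest $301.47 → $27,708.58; payment $6,345.80; balance $21,362.78
Month 2: opening $21,362.78; interest $234.99 → $21,597.77; payment $6,345.80; balance $15,251.97
Month 3: opening $15,251.97; interest $167.77 → $15,419.74; payment $6,345.80; balance $9,073.94
Month 4: opening $9,073.94; interest $99.81 → $9,173.75; payment $6,345.80; balance $2,827.95
Month 5: opening $2,827.95; interest $31.10 → $2,859.05; payment $2,859.05; balance $0.00
Total paid: $28,242.25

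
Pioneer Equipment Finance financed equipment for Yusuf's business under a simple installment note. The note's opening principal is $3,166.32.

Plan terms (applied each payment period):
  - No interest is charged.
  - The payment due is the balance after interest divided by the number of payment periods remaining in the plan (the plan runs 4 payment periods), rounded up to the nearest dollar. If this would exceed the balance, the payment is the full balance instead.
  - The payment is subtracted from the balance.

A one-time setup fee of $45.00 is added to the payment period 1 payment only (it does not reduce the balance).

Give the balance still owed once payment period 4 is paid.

$0.00

Payment period 1: $3,166.32 − $792.00 (+ $45.00 fee) → $2,374.32
Payment period 2: $2,374.32 − $792.00 → $1,582.32
Payment period 3: $1,582.32 − $792.00 → $790.32
Payment period 4: $790.32 − $790.32 → $0.00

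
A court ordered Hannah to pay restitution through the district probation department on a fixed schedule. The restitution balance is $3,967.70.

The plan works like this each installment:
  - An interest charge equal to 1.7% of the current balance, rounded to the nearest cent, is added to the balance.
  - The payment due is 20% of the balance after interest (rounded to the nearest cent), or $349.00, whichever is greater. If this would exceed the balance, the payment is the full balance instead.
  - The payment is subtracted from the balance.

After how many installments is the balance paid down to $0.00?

Installment 1: $3,967.70 +$67.45 interest = $4,035.15; pay $807.03 → $3,228.12
Installment 2: $3,228.12 +$54.88 interest = $3,283.00; pay $656.60 → $2,626.40
Installment 3: $2,626.40 +$44.65 interest = $2,671.05; pay $534.21 → $2,136.84
Installment 4: $2,136.84 +$36.33 interest = $2,173.17; pay $434.63 → $1,738.54
Installment 5: $1,738.54 +$29.56 interest = $1,768.10; pay $353.62 → $1,414.48
Installment 6: $1,414.48 +$24.05 interest = $1,438.53; pay $349.00 → $1,089.53
Installment 7: $1,089.53 +$18.52 interest = $1,108.05; pay $349.00 → $759.05
Installment 8: $759.05 +$12.90 interest = $771.95; pay $349.00 → $422.95
Installment 9: $422.95 +$7.19 interest = $430.14; pay $349.00 → $81.14
Installment 10: $81.14 +$1.38 interest = $82.52; pay $82.52 → $0.00
Balance reaches $0.00 in installment 10.

10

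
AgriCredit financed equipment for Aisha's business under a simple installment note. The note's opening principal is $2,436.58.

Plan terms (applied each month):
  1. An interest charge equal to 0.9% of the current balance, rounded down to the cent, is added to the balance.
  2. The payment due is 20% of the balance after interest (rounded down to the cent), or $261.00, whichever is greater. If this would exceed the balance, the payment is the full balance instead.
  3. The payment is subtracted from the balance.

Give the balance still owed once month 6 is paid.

Month 1: opening $2,436.58; interest $21.92 → $2,458.50; payment $491.70; balance $1,966.80
Month 2: opening $1,966.80; interest $17.70 → $1,984.50; payment $396.90; balance $1,587.60
Month 3: opening $1,587.60; interest $14.28 → $1,601.88; payment $320.37; balance $1,281.51
Month 4: opening $1,281.51; interest $11.53 → $1,293.04; payment $261.00; balance $1,032.04
Month 5: opening $1,032.04; interest $9.28 → $1,041.32; payment $261.00; balance $780.32
Month 6: opening $780.32; interest $7.02 → $787.34; payment $261.00; balance $526.34

$526.34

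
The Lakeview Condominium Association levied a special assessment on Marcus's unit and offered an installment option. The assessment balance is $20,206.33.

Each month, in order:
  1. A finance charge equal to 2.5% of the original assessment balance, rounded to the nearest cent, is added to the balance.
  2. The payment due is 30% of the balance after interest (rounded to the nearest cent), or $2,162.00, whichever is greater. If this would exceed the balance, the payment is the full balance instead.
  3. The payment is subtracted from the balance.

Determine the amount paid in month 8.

Month 1: $20,206.33 +$505.16 interest = $20,711.49; pay $6,213.45 → $14,498.04
Month 2: $14,498.04 +$505.16 interest = $15,003.20; pay $4,500.96 → $10,502.24
Month 3: $10,502.24 +$505.16 interest = $11,007.40; pay $3,302.22 → $7,705.18
Month 4: $7,705.18 +$505.16 interest = $8,210.34; pay $2,463.10 → $5,747.24
Month 5: $5,747.24 +$505.16 interest = $6,252.40; pay $2,162.00 → $4,090.40
Month 6: $4,090.40 +$505.16 interest = $4,595.56; pay $2,162.00 → $2,433.56
Month 7: $2,433.56 +$505.16 interest = $2,938.72; pay $2,162.00 → $776.72
Month 8: $776.72 +$505.16 interest = $1,281.88; pay $1,281.88 → $0.00

$1,281.88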